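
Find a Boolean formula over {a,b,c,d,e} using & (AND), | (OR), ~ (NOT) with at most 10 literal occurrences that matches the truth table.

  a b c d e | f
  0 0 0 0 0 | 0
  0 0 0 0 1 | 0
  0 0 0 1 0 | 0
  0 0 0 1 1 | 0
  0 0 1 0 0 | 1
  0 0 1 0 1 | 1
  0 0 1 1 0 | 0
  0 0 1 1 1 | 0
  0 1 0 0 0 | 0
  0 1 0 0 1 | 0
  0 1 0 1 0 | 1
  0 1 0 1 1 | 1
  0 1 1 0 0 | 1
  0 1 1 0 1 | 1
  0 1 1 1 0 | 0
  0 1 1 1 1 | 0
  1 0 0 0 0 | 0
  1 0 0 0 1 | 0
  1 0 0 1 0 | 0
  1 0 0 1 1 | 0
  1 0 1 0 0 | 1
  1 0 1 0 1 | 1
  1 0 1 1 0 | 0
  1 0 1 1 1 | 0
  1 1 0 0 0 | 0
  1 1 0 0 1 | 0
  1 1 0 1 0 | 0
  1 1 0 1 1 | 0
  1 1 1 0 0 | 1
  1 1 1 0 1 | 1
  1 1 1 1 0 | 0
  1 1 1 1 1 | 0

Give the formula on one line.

  ~c = 11110000111100001111000011110000
  ~d = 11001100110011001100110011001100
  (~c | ~d) = 11111100111111001111110011111100
  (d & b) = 00000000001100110000000000110011
  ((d & b) | c) = 00001111001111110000111100111111
  ((~c | ~d) & ((d & b) | c)) = 00001100001111000000110000111100
  ~a = 11111111111111110000000000000000
  (~d & ~a) = 11001100110011000000000000000000
  ((~d & ~a) | c) = 11001111110011110000111100001111
  (~a | ((~d & ~a) | c)) = 11111111111111110000111100001111
  (((~c | ~d) & ((d & b) | c)) & (~a | ((~d & ~a) | c))) = 00001100001111000000110000001100

(((~c | ~d) & ((d & b) | c)) & (~a | ((~d & ~a) | c)))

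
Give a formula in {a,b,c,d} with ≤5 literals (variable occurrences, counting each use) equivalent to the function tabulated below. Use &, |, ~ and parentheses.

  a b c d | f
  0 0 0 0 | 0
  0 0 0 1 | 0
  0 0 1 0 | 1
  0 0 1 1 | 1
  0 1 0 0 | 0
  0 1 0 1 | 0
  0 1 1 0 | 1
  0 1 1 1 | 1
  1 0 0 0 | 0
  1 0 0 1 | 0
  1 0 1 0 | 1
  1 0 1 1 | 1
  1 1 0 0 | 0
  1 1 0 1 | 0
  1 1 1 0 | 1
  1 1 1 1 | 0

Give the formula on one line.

((~b | (~d | ~a)) & c)

  ~b = 1111000011110000
  ~d = 1010101010101010
  ~a = 1111111100000000
  (~d | ~a) = 1111111110101010
  (~b | (~d | ~a)) = 1111111111111010
  ((~b | (~d | ~a)) & c) = 0011001100110010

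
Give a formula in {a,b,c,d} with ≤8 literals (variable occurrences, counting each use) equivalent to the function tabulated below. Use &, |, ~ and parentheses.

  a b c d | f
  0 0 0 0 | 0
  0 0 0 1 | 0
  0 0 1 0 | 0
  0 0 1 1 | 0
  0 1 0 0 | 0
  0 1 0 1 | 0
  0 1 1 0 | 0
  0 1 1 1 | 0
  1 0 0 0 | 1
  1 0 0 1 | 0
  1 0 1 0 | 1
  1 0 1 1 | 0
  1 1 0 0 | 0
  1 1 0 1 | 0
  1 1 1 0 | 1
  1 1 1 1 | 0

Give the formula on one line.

  ~b = 1111000011110000
  ~d = 1010101010101010
  (c | ~d) = 1011101110111011
  ((c | ~d) | a) = 1011101111111111
  (~b & ((c | ~d) | a)) = 1011000011110000
  (c | (~b & ((c | ~d) | a))) = 1011001111110011
  (a & (c | (~b & ((c | ~d) | a)))) = 0000000011110011
  ((a & (c | (~b & ((c | ~d) | a)))) & ~d) = 0000000010100010

((a & (c | (~b & ((c | ~d) | a)))) & ~d)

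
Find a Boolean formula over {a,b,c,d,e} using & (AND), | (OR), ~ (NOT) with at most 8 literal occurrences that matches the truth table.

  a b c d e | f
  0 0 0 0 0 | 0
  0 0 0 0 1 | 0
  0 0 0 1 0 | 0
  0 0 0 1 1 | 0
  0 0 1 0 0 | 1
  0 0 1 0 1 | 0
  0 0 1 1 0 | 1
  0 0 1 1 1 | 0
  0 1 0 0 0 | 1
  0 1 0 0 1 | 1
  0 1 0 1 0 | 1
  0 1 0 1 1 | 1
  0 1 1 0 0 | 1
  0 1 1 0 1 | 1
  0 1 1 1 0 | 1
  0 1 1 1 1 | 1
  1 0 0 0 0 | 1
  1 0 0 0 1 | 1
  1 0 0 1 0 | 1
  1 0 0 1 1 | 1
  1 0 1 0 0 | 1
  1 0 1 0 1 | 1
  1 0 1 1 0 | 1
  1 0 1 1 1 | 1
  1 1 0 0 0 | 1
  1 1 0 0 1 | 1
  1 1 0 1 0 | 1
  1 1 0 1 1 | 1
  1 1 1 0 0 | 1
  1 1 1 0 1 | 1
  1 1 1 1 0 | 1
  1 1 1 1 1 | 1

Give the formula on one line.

  (a | b) = 00000000111111111111111111111111
  ~e = 10101010101010101010101010101010
  ~a = 11111111111111110000000000000000
  (e & ~a) = 01010101010101010000000000000000
  ((e & ~a) | c) = 01011111010111110000111100001111
  (~e & ((e & ~a) | c)) = 00001010000010100000101000001010
  ((a | b) | (~e & ((e & ~a) | c))) = 00001010111111111111111111111111

((a | b) | (~e & ((e & ~a) | c)))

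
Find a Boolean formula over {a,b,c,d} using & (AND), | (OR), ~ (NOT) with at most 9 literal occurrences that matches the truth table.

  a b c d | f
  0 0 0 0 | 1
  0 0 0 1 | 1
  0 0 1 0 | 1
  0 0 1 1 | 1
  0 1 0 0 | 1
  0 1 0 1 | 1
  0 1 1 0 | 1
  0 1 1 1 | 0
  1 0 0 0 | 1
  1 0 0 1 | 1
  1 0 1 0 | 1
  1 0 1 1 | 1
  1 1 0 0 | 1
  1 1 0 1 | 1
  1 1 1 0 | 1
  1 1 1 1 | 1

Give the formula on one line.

((~d | (b & (a | (~c | ((c & ~b) & ~d))))) | ~b)

  ~d = 1010101010101010
  ~c = 1100110011001100
  ~b = 1111000011110000
  (c & ~b) = 0011000000110000
  ((c & ~b) & ~d) = 0010000000100000
  (~c | ((c & ~b) & ~d)) = 1110110011101100
  (a | (~c | ((c & ~b) & ~d))) = 1110110011111111
  (b & (a | (~c | ((c & ~b) & ~d)))) = 0000110000001111
  (~d | (b & (a | (~c | ((c & ~b) & ~d))))) = 1010111010101111
  ((~d | (b & (a | (~c | ((c & ~b) & ~d))))) | ~b) = 1111111011111111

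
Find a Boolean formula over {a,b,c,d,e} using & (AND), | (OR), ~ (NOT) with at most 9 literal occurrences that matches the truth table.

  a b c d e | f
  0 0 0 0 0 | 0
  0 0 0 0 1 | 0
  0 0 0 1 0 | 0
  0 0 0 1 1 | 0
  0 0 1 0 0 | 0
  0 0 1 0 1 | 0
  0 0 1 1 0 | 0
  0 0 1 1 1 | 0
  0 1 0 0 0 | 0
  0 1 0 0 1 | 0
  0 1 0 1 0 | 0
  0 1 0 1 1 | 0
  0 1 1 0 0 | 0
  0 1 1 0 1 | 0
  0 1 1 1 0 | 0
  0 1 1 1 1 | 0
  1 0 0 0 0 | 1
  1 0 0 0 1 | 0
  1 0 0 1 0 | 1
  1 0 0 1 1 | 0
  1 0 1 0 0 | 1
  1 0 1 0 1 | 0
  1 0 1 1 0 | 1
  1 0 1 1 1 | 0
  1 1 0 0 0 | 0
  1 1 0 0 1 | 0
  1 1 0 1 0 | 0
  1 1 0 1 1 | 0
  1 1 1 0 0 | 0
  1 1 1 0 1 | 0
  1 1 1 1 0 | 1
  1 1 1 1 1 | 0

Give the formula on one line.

(((d & ((c & a) & b)) & (~b | ~e)) | ((~b & ~e) & a))

  (c & a) = 00000000000000000000111100001111
  ((c & a) & b) = 00000000000000000000000000001111
  (d & ((c & a) & b)) = 00000000000000000000000000000011
  ~b = 11111111000000001111111100000000
  ~e = 10101010101010101010101010101010
  (~b | ~e) = 11111111101010101111111110101010
  ((d & ((c & a) & b)) & (~b | ~e)) = 00000000000000000000000000000010
  (~b & ~e) = 10101010000000001010101000000000
  ((~b & ~e) & a) = 00000000000000001010101000000000
  (((d & ((c & a) & b)) & (~b | ~e)) | ((~b & ~e) & a)) = 00000000000000001010101000000010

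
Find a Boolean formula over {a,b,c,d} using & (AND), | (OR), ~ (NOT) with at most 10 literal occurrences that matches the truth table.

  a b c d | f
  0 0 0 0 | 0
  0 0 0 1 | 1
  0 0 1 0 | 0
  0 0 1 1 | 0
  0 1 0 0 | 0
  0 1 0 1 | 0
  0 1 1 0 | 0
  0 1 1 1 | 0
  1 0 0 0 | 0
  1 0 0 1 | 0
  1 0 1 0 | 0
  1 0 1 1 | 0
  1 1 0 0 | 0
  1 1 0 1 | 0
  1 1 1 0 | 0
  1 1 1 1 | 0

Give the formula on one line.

(~a & (d & ((~b | ~d) & (a | (~c | b)))))

  ~a = 1111111100000000
  ~b = 1111000011110000
  ~d = 1010101010101010
  (~b | ~d) = 1111101011111010
  ~c = 1100110011001100
  (~c | b) = 1100111111001111
  (a | (~c | b)) = 1100111111111111
  ((~b | ~d) & (a | (~c | b))) = 1100101011111010
  (d & ((~b | ~d) & (a | (~c | b)))) = 0100000001010000
  (~a & (d & ((~b | ~d) & (a | (~c | b))))) = 0100000000000000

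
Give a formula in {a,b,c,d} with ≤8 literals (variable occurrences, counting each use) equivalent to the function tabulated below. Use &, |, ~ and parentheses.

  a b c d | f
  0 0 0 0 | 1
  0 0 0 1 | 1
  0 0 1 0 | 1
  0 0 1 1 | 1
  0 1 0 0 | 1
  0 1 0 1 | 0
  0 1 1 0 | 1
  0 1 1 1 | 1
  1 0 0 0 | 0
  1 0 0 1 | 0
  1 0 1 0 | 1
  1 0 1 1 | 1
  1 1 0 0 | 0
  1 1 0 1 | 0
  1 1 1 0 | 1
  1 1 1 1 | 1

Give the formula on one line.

  ~a = 1111111100000000
  ~d = 1010101010101010
  ~b = 1111000011110000
  (~b | c) = 1111001111110011
  (~d | (~b | c)) = 1111101111111011
  (~a & (~d | (~b | c))) = 1111101100000000
  ((~a & (~d | (~b | c))) | c) = 1111101100110011

((~a & (~d | (~b | c))) | c)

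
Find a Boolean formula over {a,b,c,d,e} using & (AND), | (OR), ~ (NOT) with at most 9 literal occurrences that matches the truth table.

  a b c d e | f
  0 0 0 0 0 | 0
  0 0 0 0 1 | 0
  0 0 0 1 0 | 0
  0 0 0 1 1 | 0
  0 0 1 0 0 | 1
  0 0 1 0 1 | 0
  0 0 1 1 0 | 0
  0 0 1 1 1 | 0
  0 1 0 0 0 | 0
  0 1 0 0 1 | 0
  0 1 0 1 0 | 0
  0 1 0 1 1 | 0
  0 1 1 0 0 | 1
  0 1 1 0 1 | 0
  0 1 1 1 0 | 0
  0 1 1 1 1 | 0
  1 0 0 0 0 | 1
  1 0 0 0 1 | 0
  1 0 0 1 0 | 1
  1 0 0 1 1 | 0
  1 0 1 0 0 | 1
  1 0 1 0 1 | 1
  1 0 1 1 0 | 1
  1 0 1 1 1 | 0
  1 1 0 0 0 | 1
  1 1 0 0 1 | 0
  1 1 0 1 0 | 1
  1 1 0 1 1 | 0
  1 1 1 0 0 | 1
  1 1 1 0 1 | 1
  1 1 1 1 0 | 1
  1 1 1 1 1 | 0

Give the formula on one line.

  ~d = 11001100110011001100110011001100
  ~e = 10101010101010101010101010101010
  (~e & c) = 00001010000010100000101000001010
  (a & c) = 00000000000000000000111100001111
  ((~e & c) | (a & c)) = 00001010000010100000111100001111
  (~d & ((~e & c) | (a & c))) = 00001000000010000000110000001100
  (~e & a) = 00000000000000001010101010101010
  ((~d & ((~e & c) | (a & c))) | (~e & a)) = 00001000000010001010111010101110

((~d & ((~e & c) | (a & c))) | (~e & a))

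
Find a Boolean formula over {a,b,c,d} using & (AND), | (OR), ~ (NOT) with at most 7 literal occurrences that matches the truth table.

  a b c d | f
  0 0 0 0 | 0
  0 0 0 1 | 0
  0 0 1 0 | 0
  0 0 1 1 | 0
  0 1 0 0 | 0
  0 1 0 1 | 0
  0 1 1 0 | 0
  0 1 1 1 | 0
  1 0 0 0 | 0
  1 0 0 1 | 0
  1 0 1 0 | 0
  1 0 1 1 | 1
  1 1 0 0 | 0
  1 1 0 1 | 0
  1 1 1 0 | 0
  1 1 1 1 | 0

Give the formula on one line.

((((~d | a) & d) & (a & ~b)) & (a & c))

  ~d = 1010101010101010
  (~d | a) = 1010101011111111
  ((~d | a) & d) = 0000000001010101
  ~b = 1111000011110000
  (a & ~b) = 0000000011110000
  (((~d | a) & d) & (a & ~b)) = 0000000001010000
  (a & c) = 0000000000110011
  ((((~d | a) & d) & (a & ~b)) & (a & c)) = 0000000000010000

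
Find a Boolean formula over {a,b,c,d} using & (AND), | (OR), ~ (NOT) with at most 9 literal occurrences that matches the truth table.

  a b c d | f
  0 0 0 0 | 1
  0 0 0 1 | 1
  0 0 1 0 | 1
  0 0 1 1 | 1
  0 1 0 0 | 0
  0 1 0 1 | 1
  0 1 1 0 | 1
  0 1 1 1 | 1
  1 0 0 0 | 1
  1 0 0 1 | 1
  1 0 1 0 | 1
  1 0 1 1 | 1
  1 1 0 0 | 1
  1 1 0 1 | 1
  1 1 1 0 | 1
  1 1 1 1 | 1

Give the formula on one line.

  ~d = 1010101010101010
  (~d & a) = 0000000010101010
  (d | (~d & a)) = 0101010111111111
  (b & c) = 0000001100000011
  ~b = 1111000011110000
  ~a = 1111111100000000
  (c | ~a) = 1111111100110011
  (~b & (c | ~a)) = 1111000000110000
  ((~b & (c | ~a)) | d) = 1111010101110101
  ((b & c) | ((~b & (c | ~a)) | d)) = 1111011101110111
  ((d | (~d & a)) | ((b & c) | ((~b & (c | ~a)) | d))) = 1111011111111111

((d | (~d & a)) | ((b & c) | ((~b & (c | ~a)) | d)))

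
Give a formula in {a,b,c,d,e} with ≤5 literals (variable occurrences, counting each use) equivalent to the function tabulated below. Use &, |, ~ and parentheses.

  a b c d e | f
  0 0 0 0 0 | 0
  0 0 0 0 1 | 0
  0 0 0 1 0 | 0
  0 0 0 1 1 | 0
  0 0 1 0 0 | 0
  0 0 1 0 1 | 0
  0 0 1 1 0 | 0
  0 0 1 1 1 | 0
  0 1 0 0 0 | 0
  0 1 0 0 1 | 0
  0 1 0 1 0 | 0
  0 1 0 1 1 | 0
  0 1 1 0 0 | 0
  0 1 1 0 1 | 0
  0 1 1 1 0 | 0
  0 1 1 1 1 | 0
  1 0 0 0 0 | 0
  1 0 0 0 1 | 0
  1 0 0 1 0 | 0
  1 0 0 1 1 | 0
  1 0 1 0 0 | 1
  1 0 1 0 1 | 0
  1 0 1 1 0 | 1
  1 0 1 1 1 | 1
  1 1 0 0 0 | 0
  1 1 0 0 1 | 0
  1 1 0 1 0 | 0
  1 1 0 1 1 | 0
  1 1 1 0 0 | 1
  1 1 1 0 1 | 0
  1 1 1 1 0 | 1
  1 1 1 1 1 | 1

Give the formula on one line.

(((d | (c & ~e)) & c) & a)

  ~e = 10101010101010101010101010101010
  (c & ~e) = 00001010000010100000101000001010
  (d | (c & ~e)) = 00111011001110110011101100111011
  ((d | (c & ~e)) & c) = 00001011000010110000101100001011
  (((d | (c & ~e)) & c) & a) = 00000000000000000000101100001011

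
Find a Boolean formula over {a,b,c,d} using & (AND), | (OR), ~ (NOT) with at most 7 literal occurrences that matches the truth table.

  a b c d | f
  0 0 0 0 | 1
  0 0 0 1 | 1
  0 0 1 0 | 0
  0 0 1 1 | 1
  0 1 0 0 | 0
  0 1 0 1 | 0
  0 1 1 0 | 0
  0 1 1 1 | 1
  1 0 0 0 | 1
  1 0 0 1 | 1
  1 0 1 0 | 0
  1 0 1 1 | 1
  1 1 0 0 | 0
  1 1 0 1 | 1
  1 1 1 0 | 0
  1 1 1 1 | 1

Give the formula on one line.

((a | (c | ~b)) & (d | (~d & (~b & ~c))))

  ~b = 1111000011110000
  (c | ~b) = 1111001111110011
  (a | (c | ~b)) = 1111001111111111
  ~d = 1010101010101010
  ~c = 1100110011001100
  (~b & ~c) = 1100000011000000
  (~d & (~b & ~c)) = 1000000010000000
  (d | (~d & (~b & ~c))) = 1101010111010101
  ((a | (c | ~b)) & (d | (~d & (~b & ~c)))) = 1101000111010101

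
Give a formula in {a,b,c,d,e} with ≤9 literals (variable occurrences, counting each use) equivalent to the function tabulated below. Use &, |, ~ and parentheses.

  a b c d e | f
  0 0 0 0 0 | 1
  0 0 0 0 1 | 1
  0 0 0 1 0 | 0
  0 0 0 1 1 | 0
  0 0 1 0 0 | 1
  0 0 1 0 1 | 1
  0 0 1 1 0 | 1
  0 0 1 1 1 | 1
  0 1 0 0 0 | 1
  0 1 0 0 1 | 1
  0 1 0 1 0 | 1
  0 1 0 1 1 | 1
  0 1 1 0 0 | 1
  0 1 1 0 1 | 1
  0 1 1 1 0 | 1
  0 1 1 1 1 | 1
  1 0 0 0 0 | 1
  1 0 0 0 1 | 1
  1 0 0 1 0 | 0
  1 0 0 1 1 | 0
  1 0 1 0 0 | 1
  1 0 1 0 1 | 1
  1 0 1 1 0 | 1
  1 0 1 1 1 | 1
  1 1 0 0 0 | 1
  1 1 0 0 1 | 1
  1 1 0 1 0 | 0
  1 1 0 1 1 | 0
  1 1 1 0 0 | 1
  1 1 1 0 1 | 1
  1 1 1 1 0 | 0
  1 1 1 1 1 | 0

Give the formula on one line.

(((b | ~d) & ~a) | ((c & ~b) | ~d))

  ~d = 11001100110011001100110011001100
  (b | ~d) = 11001100111111111100110011111111
  ~a = 11111111111111110000000000000000
  ((b | ~d) & ~a) = 11001100111111110000000000000000
  ~b = 11111111000000001111111100000000
  (c & ~b) = 00001111000000000000111100000000
  ((c & ~b) | ~d) = 11001111110011001100111111001100
  (((b | ~d) & ~a) | ((c & ~b) | ~d)) = 11001111111111111100111111001100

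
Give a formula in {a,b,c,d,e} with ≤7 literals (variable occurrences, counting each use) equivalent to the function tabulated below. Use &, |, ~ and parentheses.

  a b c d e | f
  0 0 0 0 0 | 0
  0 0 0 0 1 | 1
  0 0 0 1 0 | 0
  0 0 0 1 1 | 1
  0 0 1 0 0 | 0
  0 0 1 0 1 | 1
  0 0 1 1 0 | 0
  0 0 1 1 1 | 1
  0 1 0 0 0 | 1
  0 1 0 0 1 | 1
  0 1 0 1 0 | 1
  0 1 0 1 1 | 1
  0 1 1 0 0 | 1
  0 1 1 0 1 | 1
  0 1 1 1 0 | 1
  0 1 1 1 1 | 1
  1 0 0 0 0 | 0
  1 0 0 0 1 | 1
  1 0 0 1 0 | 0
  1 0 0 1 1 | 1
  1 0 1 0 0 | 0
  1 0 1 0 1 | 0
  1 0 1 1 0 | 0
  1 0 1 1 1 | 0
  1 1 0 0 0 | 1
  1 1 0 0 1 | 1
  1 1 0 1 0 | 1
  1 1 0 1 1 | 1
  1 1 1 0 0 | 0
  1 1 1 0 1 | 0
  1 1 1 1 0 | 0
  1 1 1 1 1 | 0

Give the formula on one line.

((e | ((~e | c) & b)) & (~c | ~a))

  ~e = 10101010101010101010101010101010
  (~e | c) = 10101111101011111010111110101111
  ((~e | c) & b) = 00000000101011110000000010101111
  (e | ((~e | c) & b)) = 01010101111111110101010111111111
  ~c = 11110000111100001111000011110000
  ~a = 11111111111111110000000000000000
  (~c | ~a) = 11111111111111111111000011110000
  ((e | ((~e | c) & b)) & (~c | ~a)) = 01010101111111110101000011110000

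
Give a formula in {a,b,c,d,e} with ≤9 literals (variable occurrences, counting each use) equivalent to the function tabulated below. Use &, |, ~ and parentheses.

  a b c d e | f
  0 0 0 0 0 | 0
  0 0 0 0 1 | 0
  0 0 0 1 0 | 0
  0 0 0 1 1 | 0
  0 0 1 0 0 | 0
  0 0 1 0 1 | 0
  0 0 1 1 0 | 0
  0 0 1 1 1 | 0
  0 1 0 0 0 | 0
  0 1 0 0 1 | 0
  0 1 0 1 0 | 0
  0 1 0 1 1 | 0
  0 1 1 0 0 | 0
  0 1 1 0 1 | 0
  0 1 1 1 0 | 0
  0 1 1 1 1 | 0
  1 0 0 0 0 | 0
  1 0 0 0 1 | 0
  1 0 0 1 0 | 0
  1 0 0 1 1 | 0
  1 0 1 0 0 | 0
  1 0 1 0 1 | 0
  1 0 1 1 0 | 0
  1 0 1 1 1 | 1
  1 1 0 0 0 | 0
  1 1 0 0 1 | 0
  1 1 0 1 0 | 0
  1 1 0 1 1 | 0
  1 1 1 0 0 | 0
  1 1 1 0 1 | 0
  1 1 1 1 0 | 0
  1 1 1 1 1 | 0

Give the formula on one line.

  ~c = 11110000111100001111000011110000
  (~c | d) = 11110011111100111111001111110011
  ((~c | d) & a) = 00000000000000001111001111110011
  ~b = 11111111000000001111111100000000
  ~d = 11001100110011001100110011001100
  (~d | e) = 11011101110111011101110111011101
  (~b & (~d | e)) = 11011101000000001101110100000000
  ((~b & (~d | e)) & c) = 00001101000000000000110100000000
  (((~c | d) & a) & ((~b & (~d | e)) & c)) = 00000000000000000000000100000000

(((~c | d) & a) & ((~b & (~d | e)) & c))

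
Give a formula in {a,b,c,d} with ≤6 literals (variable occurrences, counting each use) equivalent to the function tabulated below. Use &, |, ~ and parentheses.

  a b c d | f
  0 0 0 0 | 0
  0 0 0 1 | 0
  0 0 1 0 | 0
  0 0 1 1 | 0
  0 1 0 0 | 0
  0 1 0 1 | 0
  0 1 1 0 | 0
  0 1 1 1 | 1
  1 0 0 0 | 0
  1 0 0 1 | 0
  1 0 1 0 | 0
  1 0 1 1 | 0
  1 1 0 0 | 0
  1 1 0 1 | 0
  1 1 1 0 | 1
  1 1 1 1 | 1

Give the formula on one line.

  (a | d) = 0101010111111111
  ~b = 1111000011110000
  ((a | d) | ~b) = 1111010111111111
  (c & b) = 0000001100000011
  (((a | d) | ~b) & (c & b)) = 0000000100000011

(((a | d) | ~b) & (c & b))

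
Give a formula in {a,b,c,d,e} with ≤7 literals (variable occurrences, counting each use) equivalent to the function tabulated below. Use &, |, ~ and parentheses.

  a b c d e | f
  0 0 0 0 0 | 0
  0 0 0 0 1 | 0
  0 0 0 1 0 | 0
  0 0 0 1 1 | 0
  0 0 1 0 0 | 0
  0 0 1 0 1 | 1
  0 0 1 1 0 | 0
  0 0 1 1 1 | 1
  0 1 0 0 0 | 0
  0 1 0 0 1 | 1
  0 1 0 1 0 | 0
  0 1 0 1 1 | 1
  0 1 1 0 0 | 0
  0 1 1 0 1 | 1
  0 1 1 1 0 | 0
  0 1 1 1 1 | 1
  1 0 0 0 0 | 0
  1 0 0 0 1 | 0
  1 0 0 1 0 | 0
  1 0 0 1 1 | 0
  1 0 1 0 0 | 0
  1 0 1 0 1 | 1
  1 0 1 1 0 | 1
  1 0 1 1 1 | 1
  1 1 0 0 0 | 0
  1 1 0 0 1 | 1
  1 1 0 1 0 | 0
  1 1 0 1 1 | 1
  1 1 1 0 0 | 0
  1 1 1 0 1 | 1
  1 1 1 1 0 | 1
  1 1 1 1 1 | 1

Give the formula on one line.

((c | (b & e)) & (e | ((d | e) & a)))

  (b & e) = 00000000010101010000000001010101
  (c | (b & e)) = 00001111010111110000111101011111
  (d | e) = 01110111011101110111011101110111
  ((d | e) & a) = 00000000000000000111011101110111
  (e | ((d | e) & a)) = 01010101010101010111011101110111
  ((c | (b & e)) & (e | ((d | e) & a))) = 00000101010101010000011101010111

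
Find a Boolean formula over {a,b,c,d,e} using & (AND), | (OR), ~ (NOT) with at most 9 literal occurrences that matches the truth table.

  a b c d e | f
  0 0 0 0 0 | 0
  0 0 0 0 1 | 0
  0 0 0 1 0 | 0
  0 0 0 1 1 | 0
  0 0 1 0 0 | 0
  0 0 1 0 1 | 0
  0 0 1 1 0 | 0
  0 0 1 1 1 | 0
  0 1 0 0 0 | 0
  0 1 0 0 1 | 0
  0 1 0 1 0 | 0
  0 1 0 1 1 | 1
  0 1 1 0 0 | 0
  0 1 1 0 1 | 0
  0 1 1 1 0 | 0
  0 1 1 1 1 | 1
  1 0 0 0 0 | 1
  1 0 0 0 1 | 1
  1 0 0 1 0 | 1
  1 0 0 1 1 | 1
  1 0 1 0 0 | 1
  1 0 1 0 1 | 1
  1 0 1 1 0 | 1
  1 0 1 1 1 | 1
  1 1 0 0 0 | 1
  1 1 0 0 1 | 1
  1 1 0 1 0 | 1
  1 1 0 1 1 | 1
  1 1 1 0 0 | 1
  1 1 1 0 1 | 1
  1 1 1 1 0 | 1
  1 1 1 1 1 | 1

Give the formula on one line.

(((e | ~d) & ((~d | ~a) & (d & b))) | a)

  ~d = 11001100110011001100110011001100
  (e | ~d) = 11011101110111011101110111011101
  ~a = 11111111111111110000000000000000
  (~d | ~a) = 11111111111111111100110011001100
  (d & b) = 00000000001100110000000000110011
  ((~d | ~a) & (d & b)) = 00000000001100110000000000000000
  ((e | ~d) & ((~d | ~a) & (d & b))) = 00000000000100010000000000000000
  (((e | ~d) & ((~d | ~a) & (d & b))) | a) = 00000000000100011111111111111111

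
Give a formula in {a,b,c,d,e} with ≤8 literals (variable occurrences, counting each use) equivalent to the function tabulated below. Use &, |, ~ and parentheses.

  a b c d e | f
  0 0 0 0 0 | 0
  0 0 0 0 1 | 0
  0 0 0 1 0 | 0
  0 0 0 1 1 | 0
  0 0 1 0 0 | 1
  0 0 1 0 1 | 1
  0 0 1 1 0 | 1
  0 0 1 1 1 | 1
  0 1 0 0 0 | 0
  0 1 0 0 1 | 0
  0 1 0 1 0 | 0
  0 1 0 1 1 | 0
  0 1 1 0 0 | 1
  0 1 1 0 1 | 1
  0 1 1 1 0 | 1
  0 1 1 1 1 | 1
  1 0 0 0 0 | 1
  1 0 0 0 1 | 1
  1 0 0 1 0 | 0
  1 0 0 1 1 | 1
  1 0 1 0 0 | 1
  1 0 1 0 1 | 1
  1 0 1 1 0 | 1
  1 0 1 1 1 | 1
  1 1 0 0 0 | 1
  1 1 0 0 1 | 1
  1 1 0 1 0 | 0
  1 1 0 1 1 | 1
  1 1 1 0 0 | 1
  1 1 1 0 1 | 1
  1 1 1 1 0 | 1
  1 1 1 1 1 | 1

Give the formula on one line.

  ~d = 11001100110011001100110011001100
  (e | ~d) = 11011101110111011101110111011101
  (e & a) = 00000000000000000101010101010101
  ~c = 11110000111100001111000011110000
  ((e & a) | ~c) = 11110000111100001111010111110101
  ((e | ~d) & ((e & a) | ~c)) = 11010000110100001101010111010101
  (((e | ~d) & ((e & a) | ~c)) & a) = 00000000000000001101010111010101
  ((((e | ~d) & ((e & a) | ~c)) & a) | c) = 00001111000011111101111111011111

((((e | ~d) & ((e & a) | ~c)) & a) | c)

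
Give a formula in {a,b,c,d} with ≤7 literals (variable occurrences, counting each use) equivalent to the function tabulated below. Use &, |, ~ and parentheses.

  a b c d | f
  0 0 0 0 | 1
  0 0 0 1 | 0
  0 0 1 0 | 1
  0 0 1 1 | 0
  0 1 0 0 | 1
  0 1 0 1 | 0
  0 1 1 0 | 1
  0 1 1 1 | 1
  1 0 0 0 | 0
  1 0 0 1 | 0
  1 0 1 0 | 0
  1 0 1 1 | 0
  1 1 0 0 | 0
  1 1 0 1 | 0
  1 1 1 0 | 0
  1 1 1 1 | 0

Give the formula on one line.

(((b & c) | ~d) & ~a)

  (b & c) = 0000001100000011
  ~d = 1010101010101010
  ((b & c) | ~d) = 1010101110101011
  ~a = 1111111100000000
  (((b & c) | ~d) & ~a) = 1010101100000000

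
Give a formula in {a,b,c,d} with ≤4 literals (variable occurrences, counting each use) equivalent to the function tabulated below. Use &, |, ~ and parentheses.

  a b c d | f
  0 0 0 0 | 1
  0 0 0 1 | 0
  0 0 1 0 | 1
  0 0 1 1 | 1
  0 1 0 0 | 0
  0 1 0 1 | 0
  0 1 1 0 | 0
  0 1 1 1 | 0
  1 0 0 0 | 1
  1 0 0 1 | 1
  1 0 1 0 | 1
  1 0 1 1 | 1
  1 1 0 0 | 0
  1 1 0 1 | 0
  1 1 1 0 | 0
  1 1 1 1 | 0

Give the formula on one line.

(((~d | a) | c) & ~b)

  ~d = 1010101010101010
  (~d | a) = 1010101011111111
  ((~d | a) | c) = 1011101111111111
  ~b = 1111000011110000
  (((~d | a) | c) & ~b) = 1011000011110000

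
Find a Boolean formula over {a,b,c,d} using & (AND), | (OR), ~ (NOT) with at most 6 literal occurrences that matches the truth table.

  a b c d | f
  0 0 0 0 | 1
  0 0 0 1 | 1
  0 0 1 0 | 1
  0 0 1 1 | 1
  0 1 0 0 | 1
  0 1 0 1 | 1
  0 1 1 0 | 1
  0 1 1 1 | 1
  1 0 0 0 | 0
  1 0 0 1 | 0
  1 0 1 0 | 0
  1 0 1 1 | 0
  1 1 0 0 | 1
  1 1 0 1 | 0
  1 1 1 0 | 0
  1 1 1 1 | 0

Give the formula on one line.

  ~c = 1100110011001100
  ~d = 1010101010101010
  (~c & ~d) = 1000100010001000
  (b & (~c & ~d)) = 0000100000001000
  ~a = 1111111100000000
  ((b & (~c & ~d)) | ~a) = 1111111100001000

((b & (~c & ~d)) | ~a)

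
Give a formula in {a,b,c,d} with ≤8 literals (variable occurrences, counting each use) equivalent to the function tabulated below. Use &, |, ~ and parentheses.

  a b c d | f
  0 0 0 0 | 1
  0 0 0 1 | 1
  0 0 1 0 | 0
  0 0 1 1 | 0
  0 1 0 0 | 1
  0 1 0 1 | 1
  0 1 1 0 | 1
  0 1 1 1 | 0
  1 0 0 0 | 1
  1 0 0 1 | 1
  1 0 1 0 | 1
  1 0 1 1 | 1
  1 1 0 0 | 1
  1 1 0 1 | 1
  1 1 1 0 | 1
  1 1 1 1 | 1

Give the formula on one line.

(~c | (a | ((~a & c) & (~d & (c & b)))))

  ~c = 1100110011001100
  ~a = 1111111100000000
  (~a & c) = 0011001100000000
  ~d = 1010101010101010
  (c & b) = 0000001100000011
  (~d & (c & b)) = 0000001000000010
  ((~a & c) & (~d & (c & b))) = 0000001000000000
  (a | ((~a & c) & (~d & (c & b)))) = 0000001011111111
  (~c | (a | ((~a & c) & (~d & (c & b))))) = 1100111011111111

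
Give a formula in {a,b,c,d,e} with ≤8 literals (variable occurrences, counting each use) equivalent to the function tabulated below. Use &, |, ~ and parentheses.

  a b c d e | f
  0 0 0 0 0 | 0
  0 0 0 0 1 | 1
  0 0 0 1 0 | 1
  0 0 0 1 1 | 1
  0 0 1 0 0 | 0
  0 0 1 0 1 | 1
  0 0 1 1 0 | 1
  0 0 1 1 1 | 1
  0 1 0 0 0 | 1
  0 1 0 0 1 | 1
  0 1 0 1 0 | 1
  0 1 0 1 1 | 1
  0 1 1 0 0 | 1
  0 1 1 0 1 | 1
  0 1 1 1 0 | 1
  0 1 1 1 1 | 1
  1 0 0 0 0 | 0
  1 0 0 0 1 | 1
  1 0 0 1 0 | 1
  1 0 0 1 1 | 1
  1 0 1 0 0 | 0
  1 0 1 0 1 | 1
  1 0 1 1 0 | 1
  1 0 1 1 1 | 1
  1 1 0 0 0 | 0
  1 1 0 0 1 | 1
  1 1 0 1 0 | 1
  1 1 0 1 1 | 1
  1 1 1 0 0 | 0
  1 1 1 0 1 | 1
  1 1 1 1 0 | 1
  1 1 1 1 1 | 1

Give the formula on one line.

((((b & (~e & ~a)) | e) & (b | (~e | ~d))) | d)

  ~e = 10101010101010101010101010101010
  ~a = 11111111111111110000000000000000
  (~e & ~a) = 10101010101010100000000000000000
  (b & (~e & ~a)) = 00000000101010100000000000000000
  ((b & (~e & ~a)) | e) = 01010101111111110101010101010101
  ~d = 11001100110011001100110011001100
  (~e | ~d) = 11101110111011101110111011101110
  (b | (~e | ~d)) = 11101110111111111110111011111111
  (((b & (~e & ~a)) | e) & (b | (~e | ~d))) = 01000100111111110100010001010101
  ((((b & (~e & ~a)) | e) & (b | (~e | ~d))) | d) = 01110111111111110111011101110111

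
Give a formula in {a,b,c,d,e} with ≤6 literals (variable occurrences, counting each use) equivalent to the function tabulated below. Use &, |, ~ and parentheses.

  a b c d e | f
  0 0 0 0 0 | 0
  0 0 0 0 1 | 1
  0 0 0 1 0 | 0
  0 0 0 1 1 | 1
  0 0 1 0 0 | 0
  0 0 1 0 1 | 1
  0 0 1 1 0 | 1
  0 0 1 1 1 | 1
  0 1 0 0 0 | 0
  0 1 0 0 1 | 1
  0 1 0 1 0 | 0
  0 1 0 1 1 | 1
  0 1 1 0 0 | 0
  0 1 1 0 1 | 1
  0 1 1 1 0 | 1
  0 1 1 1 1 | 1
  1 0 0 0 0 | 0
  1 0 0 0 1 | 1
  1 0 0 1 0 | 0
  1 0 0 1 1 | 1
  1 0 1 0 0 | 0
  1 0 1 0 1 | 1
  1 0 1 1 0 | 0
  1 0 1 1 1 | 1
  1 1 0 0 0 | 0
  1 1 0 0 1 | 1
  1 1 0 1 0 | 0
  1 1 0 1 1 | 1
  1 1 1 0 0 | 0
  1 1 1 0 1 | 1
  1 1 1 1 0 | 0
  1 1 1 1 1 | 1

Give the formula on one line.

(((~a & d) & (d & c)) | e)

  ~a = 11111111111111110000000000000000
  (~a & d) = 00110011001100110000000000000000
  (d & c) = 00000011000000110000001100000011
  ((~a & d) & (d & c)) = 00000011000000110000000000000000
  (((~a & d) & (d & c)) | e) = 01010111010101110101010101010101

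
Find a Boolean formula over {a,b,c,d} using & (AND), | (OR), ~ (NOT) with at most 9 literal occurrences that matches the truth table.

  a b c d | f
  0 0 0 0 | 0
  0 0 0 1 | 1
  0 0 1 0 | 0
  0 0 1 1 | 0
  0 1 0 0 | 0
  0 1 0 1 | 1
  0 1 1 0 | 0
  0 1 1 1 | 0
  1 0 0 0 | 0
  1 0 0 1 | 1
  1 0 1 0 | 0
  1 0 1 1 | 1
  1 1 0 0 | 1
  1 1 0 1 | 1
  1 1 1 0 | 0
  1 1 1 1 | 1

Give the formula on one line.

  ~c = 1100110011001100
  ~b = 1111000011110000
  (~c | ~b) = 1111110011111100
  (c & (~c | ~b)) = 0011000000110000
  ((c & (~c | ~b)) | d) = 0111010101110101
  (a & b) = 0000000000001111
  (((c & (~c | ~b)) | d) | (a & b)) = 0111010101111111
  (d & a) = 0000000001010101
  (~c | (d & a)) = 1100110011011101
  ((((c & (~c | ~b)) | d) | (a & b)) & (~c | (d & a))) = 0100010001011101

((((c & (~c | ~b)) | d) | (a & b)) & (~c | (d & a)))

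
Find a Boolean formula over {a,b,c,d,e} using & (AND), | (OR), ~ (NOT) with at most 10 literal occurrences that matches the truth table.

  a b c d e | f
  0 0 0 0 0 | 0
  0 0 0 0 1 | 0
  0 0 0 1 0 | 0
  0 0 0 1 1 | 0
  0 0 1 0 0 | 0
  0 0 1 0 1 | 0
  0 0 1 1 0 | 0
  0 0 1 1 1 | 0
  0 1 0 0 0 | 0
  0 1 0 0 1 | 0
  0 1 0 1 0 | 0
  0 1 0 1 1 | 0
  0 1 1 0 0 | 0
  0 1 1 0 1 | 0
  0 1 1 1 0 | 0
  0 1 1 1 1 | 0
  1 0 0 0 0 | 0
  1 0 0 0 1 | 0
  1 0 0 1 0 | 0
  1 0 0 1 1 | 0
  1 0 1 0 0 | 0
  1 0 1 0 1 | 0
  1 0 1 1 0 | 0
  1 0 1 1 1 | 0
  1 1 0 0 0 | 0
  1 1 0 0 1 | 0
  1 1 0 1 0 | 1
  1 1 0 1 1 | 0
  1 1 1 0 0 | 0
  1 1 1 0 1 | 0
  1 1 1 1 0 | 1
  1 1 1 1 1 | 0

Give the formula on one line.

((a & d) & ((~e & (e | (c | b))) & b))

  (a & d) = 00000000000000000011001100110011
  ~e = 10101010101010101010101010101010
  (c | b) = 00001111111111110000111111111111
  (e | (c | b)) = 01011111111111110101111111111111
  (~e & (e | (c | b))) = 00001010101010100000101010101010
  ((~e & (e | (c | b))) & b) = 00000000101010100000000010101010
  ((a & d) & ((~e & (e | (c | b))) & b)) = 00000000000000000000000000100010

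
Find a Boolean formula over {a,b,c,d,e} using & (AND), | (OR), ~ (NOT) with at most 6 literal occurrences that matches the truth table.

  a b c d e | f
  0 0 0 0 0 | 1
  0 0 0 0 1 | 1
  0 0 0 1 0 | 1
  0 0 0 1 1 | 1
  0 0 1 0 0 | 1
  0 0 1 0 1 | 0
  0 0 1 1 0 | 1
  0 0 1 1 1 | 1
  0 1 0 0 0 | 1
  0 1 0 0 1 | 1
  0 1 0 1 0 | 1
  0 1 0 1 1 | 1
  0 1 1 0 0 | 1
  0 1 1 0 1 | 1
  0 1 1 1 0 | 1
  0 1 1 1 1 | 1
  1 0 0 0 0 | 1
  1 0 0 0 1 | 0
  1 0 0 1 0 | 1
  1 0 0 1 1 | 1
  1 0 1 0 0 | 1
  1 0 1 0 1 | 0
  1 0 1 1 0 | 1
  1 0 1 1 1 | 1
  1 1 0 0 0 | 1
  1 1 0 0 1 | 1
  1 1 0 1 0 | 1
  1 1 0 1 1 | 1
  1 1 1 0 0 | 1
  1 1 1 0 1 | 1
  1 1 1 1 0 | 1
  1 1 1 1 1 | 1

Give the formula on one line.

(b | ((d & e) | ((~c & ~a) | ~e)))

  (d & e) = 00010001000100010001000100010001
  ~c = 11110000111100001111000011110000
  ~a = 11111111111111110000000000000000
  (~c & ~a) = 11110000111100000000000000000000
  ~e = 10101010101010101010101010101010
  ((~c & ~a) | ~e) = 11111010111110101010101010101010
  ((d & e) | ((~c & ~a) | ~e)) = 11111011111110111011101110111011
  (b | ((d & e) | ((~c & ~a) | ~e))) = 11111011111111111011101111111111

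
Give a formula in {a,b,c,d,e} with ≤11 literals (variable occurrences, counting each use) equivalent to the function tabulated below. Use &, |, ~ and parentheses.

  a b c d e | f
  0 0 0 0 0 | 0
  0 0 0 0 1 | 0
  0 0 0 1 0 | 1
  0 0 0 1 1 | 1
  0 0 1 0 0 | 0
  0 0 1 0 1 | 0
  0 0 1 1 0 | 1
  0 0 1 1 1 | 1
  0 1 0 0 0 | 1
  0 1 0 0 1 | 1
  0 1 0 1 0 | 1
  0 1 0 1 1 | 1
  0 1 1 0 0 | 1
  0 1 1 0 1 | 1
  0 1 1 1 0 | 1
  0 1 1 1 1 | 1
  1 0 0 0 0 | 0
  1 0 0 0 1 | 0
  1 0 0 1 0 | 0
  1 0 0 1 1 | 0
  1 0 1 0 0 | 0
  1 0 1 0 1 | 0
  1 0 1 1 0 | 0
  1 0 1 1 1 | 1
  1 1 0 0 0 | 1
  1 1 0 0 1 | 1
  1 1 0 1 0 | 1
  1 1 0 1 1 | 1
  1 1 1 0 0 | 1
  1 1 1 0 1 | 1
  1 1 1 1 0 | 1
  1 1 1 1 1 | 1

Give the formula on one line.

(b | (d & (((~d & ~b) | (c & (e | b))) | (d & ~a))))

  ~d = 11001100110011001100110011001100
  ~b = 11111111000000001111111100000000
  (~d & ~b) = 11001100000000001100110000000000
  (e | b) = 01010101111111110101010111111111
  (c & (e | b)) = 00000101000011110000010100001111
  ((~d & ~b) | (c & (e | b))) = 11001101000011111100110100001111
  ~a = 11111111111111110000000000000000
  (d & ~a) = 00110011001100110000000000000000
  (((~d & ~b) | (c & (e | b))) | (d & ~a)) = 11111111001111111100110100001111
  (d & (((~d & ~b) | (c & (e | b))) | (d & ~a))) = 00110011001100110000000100000011
  (b | (d & (((~d & ~b) | (c & (e | b))) | (d & ~a)))) = 00110011111111110000000111111111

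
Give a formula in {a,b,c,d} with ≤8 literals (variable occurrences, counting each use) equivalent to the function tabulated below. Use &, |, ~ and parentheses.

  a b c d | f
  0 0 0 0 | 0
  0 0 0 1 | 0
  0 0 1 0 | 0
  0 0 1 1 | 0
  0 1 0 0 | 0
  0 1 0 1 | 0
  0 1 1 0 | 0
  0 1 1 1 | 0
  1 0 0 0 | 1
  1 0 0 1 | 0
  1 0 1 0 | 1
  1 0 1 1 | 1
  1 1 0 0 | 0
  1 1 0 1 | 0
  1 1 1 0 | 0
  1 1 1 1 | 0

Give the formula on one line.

((~a | ~b) & ((~d | c) & a))

  ~a = 1111111100000000
  ~b = 1111000011110000
  (~a | ~b) = 1111111111110000
  ~d = 1010101010101010
  (~d | c) = 1011101110111011
  ((~d | c) & a) = 0000000010111011
  ((~a | ~b) & ((~d | c) & a)) = 0000000010110000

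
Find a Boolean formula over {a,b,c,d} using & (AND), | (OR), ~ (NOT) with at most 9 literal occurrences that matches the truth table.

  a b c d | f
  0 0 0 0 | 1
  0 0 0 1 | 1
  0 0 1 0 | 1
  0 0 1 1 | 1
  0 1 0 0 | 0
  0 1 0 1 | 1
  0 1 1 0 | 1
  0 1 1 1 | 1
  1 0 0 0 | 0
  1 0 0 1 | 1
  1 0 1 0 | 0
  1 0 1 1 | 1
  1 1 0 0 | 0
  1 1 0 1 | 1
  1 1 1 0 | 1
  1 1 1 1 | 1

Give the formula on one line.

((((d | b) & c) | d) | (~b & (~a | ((b & c) & a))))

  (d | b) = 0101111101011111
  ((d | b) & c) = 0001001100010011
  (((d | b) & c) | d) = 0101011101010111
  ~b = 1111000011110000
  ~a = 1111111100000000
  (b & c) = 0000001100000011
  ((b & c) & a) = 0000000000000011
  (~a | ((b & c) & a)) = 1111111100000011
  (~b & (~a | ((b & c) & a))) = 1111000000000000
  ((((d | b) & c) | d) | (~b & (~a | ((b & c) & a)))) = 1111011101010111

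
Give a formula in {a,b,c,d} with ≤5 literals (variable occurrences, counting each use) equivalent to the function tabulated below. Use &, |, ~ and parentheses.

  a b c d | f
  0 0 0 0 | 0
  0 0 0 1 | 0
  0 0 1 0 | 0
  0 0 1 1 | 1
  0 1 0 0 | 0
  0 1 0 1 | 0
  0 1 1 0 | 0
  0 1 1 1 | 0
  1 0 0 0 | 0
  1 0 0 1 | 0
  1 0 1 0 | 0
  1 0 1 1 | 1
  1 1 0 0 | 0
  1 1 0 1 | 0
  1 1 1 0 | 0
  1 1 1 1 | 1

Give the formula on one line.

((~b | a) & (c & d))

  ~b = 1111000011110000
  (~b | a) = 1111000011111111
  (c & d) = 0001000100010001
  ((~b | a) & (c & d)) = 0001000000010001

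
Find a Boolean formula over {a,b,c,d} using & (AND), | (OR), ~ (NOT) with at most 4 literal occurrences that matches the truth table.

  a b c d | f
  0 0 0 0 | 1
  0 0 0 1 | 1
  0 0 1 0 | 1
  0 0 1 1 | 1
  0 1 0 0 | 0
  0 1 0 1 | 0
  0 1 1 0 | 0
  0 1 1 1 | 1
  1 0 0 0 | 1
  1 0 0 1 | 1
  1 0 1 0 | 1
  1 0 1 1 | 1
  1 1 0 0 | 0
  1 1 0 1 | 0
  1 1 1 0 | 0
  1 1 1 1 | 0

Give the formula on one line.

  ~b = 1111000011110000
  ~a = 1111111100000000
  (c & ~a) = 0011001100000000
  (d & (c & ~a)) = 0001000100000000
  (~b | (d & (c & ~a))) = 1111000111110000

(~b | (d & (c & ~a)))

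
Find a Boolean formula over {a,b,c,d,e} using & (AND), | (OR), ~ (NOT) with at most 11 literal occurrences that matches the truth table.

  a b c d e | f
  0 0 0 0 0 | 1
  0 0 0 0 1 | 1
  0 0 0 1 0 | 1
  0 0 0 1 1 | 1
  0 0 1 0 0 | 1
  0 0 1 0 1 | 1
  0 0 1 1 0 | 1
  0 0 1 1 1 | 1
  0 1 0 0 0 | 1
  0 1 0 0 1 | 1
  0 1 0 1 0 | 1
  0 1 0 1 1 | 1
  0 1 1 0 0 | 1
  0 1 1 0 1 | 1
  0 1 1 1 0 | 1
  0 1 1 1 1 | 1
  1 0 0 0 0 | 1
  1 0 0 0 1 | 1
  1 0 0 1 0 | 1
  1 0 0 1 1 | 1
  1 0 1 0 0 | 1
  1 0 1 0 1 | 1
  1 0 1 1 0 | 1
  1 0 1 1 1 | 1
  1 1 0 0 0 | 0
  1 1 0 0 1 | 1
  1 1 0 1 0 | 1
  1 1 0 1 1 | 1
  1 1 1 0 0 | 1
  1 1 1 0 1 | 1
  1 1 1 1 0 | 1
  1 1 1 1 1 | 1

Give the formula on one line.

((((~a | d) | ((c & e) | d)) | e) | ((c | ~b) & a))

  ~a = 11111111111111110000000000000000
  (~a | d) = 11111111111111110011001100110011
  (c & e) = 00000101000001010000010100000101
  ((c & e) | d) = 00110111001101110011011100110111
  ((~a | d) | ((c & e) | d)) = 11111111111111110011011100110111
  (((~a | d) | ((c & e) | d)) | e) = 11111111111111110111011101110111
  ~b = 11111111000000001111111100000000
  (c | ~b) = 11111111000011111111111100001111
  ((c | ~b) & a) = 00000000000000001111111100001111
  ((((~a | d) | ((c & e) | d)) | e) | ((c | ~b) & a)) = 11111111111111111111111101111111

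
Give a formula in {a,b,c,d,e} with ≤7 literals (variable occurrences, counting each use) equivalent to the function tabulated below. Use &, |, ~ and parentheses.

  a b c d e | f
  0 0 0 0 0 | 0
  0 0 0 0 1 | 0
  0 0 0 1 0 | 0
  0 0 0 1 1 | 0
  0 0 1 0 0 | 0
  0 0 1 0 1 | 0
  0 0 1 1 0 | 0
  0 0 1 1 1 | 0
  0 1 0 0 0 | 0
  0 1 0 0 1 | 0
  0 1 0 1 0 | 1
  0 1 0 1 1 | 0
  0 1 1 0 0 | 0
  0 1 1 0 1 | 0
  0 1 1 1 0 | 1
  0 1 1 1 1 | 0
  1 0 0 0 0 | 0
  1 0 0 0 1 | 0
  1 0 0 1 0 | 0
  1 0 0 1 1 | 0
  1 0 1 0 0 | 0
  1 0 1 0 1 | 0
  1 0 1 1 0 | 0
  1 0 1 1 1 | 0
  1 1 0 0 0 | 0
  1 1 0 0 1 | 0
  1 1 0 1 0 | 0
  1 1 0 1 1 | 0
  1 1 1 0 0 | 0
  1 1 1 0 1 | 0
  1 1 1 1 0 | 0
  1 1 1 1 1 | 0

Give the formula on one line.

(b & (d & (~a & ~e)))

  ~a = 11111111111111110000000000000000
  ~e = 10101010101010101010101010101010
  (~a & ~e) = 10101010101010100000000000000000
  (d & (~a & ~e)) = 00100010001000100000000000000000
  (b & (d & (~a & ~e))) = 00000000001000100000000000000000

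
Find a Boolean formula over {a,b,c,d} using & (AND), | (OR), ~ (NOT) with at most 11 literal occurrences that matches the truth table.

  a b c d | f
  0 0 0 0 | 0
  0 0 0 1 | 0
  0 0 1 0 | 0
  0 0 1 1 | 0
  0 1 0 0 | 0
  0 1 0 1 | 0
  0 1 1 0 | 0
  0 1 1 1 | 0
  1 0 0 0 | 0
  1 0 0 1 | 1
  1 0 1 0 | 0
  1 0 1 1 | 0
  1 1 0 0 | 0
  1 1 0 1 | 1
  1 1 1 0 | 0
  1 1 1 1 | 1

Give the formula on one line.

  ~a = 1111111100000000
  (~a | d) = 1111111101010101
  ((~a | d) & c) = 0011001100010001
  ~d = 1010101010101010
  (((~a | d) & c) & ~d) = 0010001000000000
  ((((~a | d) & c) & ~d) | a) = 0010001011111111
  ~c = 1100110011001100
  (~c | b) = 1100111111001111
  (d & (~c | b)) = 0100010101000101
  (((((~a | d) & c) & ~d) | a) & (d & (~c | b))) = 0000000001000101

(((((~a | d) & c) & ~d) | a) & (d & (~c | b)))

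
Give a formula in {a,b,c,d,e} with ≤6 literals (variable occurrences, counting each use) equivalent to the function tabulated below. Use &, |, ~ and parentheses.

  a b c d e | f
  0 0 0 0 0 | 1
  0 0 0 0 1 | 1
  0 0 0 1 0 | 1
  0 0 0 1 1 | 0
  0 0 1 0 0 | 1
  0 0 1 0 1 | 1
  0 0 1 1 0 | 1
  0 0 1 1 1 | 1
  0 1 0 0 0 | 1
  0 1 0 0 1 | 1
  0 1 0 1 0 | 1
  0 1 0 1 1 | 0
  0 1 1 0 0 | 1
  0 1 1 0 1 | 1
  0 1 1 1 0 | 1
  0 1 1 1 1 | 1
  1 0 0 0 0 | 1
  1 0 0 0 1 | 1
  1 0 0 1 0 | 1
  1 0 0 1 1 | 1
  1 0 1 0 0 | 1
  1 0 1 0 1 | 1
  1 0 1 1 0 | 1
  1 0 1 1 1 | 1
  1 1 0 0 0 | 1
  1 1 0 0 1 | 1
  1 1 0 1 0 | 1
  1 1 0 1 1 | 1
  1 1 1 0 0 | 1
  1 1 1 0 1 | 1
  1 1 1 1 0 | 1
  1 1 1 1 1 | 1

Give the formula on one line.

(((a | c) | ~d) | ~e)

  (a | c) = 00001111000011111111111111111111
  ~d = 11001100110011001100110011001100
  ((a | c) | ~d) = 11001111110011111111111111111111
  ~e = 10101010101010101010101010101010
  (((a | c) | ~d) | ~e) = 11101111111011111111111111111111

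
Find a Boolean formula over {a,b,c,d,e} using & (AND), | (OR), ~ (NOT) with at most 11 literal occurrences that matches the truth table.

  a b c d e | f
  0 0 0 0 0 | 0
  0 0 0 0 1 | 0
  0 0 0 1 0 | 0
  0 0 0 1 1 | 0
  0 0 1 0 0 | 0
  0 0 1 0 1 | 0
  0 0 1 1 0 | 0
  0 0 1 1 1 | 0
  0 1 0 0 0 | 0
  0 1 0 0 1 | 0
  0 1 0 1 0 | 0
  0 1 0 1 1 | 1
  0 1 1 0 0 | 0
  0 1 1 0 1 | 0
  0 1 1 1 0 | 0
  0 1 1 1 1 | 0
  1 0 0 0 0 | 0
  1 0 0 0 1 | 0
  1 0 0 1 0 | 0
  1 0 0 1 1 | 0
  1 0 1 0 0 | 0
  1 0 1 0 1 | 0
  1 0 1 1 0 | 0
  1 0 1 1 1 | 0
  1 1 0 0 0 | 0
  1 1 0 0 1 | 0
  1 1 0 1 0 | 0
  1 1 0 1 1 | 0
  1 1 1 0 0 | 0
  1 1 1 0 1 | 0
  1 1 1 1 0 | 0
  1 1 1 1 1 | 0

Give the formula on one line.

  ~d = 11001100110011001100110011001100
  (~d & b) = 00000000110011000000000011001100
  ~b = 11111111000000001111111100000000
  ~a = 11111111111111110000000000000000
  (~b | ~a) = 11111111111111111111111100000000
  ((~d & b) | (~b | ~a)) = 11111111111111111111111111001100
  ~c = 11110000111100001111000011110000
  (d & ~c) = 00110000001100000011000000110000
  ((d & ~c) & e) = 00010000000100000001000000010000
  (b & ((d & ~c) & e)) = 00000000000100000000000000010000
  (((~d & b) | (~b | ~a)) & (b & ((d & ~c) & e))) = 00000000000100000000000000000000

(((~d & b) | (~b | ~a)) & (b & ((d & ~c) & e)))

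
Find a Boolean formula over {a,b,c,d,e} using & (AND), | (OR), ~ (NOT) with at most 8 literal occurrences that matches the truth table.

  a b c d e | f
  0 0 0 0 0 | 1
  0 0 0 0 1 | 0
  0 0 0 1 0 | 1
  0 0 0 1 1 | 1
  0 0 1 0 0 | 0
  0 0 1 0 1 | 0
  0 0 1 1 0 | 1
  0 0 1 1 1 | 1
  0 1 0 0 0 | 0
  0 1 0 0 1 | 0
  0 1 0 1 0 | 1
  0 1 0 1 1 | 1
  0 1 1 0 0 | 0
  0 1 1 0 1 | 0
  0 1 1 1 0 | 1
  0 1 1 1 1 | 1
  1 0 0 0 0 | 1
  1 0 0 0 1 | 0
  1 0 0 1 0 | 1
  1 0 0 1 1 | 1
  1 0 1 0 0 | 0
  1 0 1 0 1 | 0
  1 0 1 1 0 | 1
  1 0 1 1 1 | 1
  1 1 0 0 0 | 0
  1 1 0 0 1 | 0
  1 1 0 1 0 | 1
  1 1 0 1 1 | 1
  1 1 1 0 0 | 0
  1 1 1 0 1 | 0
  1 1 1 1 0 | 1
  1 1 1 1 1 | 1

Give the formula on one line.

  ~e = 10101010101010101010101010101010
  ~d = 11001100110011001100110011001100
  ~b = 11111111000000001111111100000000
  (~d & ~b) = 11001100000000001100110000000000
  ~c = 11110000111100001111000011110000
  ((~d & ~b) & ~c) = 11000000000000001100000000000000
  (~e & ((~d & ~b) & ~c)) = 10000000000000001000000000000000
  (d | (~e & ((~d & ~b) & ~c))) = 10110011001100111011001100110011

(d | (~e & ((~d & ~b) & ~c)))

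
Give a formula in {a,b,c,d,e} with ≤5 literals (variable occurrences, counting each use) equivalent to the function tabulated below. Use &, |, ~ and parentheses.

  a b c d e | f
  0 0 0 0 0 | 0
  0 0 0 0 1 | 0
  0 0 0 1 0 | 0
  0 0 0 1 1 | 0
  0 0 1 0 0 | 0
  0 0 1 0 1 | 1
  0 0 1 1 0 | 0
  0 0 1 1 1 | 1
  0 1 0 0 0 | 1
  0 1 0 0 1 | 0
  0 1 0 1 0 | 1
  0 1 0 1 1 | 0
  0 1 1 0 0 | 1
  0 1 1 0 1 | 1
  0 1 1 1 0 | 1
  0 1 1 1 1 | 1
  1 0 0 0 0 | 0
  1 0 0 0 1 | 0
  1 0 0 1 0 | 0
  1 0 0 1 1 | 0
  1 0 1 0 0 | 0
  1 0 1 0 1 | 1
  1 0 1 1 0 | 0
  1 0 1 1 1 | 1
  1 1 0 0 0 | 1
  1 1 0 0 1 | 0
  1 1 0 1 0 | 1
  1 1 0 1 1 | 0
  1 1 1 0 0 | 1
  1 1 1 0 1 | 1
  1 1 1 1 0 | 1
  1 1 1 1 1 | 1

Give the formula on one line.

((c | ~e) & ((e & c) | b))

  ~e = 10101010101010101010101010101010
  (c | ~e) = 10101111101011111010111110101111
  (e & c) = 00000101000001010000010100000101
  ((e & c) | b) = 00000101111111110000010111111111
  ((c | ~e) & ((e & c) | b)) = 00000101101011110000010110101111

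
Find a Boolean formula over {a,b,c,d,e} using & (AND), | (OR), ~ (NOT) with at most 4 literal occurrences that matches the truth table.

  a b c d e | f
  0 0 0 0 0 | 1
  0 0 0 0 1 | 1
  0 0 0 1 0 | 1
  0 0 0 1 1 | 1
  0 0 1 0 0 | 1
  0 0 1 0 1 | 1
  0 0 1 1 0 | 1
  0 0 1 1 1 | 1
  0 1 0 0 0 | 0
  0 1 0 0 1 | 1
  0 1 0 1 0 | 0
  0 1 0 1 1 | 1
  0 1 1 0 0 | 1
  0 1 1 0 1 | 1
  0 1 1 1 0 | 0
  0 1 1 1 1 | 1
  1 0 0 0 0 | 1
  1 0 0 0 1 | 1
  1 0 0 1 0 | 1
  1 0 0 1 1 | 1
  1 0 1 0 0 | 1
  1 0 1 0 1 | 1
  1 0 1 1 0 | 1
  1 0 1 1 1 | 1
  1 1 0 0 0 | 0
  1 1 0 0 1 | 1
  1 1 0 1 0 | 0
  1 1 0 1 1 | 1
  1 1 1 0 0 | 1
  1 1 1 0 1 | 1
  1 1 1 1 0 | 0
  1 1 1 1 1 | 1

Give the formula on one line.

((c & ~d) | (~b | e))

  ~d = 11001100110011001100110011001100
  (c & ~d) = 00001100000011000000110000001100
  ~b = 11111111000000001111111100000000
  (~b | e) = 11111111010101011111111101010101
  ((c & ~d) | (~b | e)) = 11111111010111011111111101011101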